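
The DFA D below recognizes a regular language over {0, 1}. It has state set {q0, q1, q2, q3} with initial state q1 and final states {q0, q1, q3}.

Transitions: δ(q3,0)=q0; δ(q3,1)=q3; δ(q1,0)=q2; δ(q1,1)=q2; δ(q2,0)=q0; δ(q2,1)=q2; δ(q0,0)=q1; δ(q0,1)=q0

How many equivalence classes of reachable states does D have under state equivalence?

3

First remove the unreachable states {q3}; 3 states remain.
Initial partition by acceptance: {q0,q1} | {q2}.
Refine {q0,q1} on symbol 0: members go to different blocks, giving {q0} and {q1}.
No further refinement is possible. Final partition (3 blocks): {q0} | {q2} | {q1}.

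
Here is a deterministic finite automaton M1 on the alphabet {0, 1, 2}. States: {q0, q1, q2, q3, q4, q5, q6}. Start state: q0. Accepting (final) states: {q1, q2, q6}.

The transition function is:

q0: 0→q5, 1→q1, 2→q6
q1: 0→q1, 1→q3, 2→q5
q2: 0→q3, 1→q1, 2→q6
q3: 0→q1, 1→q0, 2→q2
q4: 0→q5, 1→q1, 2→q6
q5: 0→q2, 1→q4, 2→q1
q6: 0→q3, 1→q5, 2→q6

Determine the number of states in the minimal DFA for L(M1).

Every state is reachable, so we keep all 7.
P0 = {q1,q2,q6} | {q0,q3,q4,q5}.
Split {q1,q2,q6} by δ(·,0) → {q2,q6} and {q1}.
Split {q2,q6} by δ(·,1) → {q2} and {q6}.
On input 0, block {q0,q3,q4,q5} splits into {q0,q4} and {q3} and {q5}.
No further refinement is possible. Final partition (6 blocks): {q2} | {q0,q4} | {q1} | {q6} | {q3} | {q5}.

6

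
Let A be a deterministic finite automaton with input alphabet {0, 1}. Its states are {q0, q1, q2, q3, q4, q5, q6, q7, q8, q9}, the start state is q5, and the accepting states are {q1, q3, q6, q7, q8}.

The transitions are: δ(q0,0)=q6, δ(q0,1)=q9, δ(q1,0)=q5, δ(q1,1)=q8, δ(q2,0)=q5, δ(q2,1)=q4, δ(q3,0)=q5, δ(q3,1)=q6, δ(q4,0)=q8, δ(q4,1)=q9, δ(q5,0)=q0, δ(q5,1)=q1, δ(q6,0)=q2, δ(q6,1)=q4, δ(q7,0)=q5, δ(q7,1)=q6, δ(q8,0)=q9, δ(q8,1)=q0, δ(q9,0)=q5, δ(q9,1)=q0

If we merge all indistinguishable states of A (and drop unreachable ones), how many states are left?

Reachable states from the start: {q0,q1,q2,q4,q5,q6,q8,q9}. Unreachable: {q3,q7} — drop them.
P0 = {q1,q6,q8} | {q0,q2,q4,q5,q9}.
Split {q1,q6,q8} by δ(·,1) → {q6,q8} and {q1}.
On input 0, block {q0,q2,q4,q5,q9} splits into {q2,q5,q9} and {q0,q4}.
On input 0, block {q2,q5,q9} splits into {q2,q9} and {q5}.
The partition is now stable with 5 blocks: {q6,q8} | {q2,q9} | {q1} | {q0,q4} | {q5}.

5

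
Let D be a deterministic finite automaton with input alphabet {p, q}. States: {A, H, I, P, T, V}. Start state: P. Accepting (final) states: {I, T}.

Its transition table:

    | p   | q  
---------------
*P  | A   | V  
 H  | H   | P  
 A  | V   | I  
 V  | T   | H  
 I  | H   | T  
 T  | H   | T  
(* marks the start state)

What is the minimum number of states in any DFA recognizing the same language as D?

5

P0 = {I,T} | {A,H,P,V}.
On input p, block {A,H,P,V} splits into {A,H,P} and {V}.
Split {A,H,P} by δ(·,p) → {H,P} and {A}.
Split {H,P} by δ(·,p) → {H} and {P}.
The partition is now stable with 5 blocks: {I,T} | {H} | {V} | {A} | {P}.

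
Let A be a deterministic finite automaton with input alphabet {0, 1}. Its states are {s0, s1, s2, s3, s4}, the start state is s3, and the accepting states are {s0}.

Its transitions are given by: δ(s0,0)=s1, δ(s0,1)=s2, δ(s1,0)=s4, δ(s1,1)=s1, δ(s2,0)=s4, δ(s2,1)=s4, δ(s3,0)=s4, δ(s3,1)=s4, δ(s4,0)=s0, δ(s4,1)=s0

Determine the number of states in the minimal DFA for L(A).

All states are reachable from the start state.
Start with accepting vs non-accepting: {s0} | {s1,s2,s3,s4}.
Refine {s1,s2,s3,s4} on symbol 0: members go to different blocks, giving {s1,s2,s3} and {s4}.
Split {s1,s2,s3} by δ(·,1) → {s2,s3} and {s1}.
Stable partition: {s0} | {s2,s3} | {s4} | {s1} — 4 equivalence classes.

4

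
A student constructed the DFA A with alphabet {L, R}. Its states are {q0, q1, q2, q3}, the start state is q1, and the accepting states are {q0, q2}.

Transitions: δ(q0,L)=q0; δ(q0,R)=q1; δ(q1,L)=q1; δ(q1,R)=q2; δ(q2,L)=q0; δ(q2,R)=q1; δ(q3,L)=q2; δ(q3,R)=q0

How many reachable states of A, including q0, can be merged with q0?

2

First remove the unreachable states {q3}; 3 states remain.
P0 = {q0,q2} | {q1}.
No further refinement is possible. Final partition (2 blocks): {q0,q2} | {q1}.
The equivalence class containing q0 is {q0,q2}, of size 2.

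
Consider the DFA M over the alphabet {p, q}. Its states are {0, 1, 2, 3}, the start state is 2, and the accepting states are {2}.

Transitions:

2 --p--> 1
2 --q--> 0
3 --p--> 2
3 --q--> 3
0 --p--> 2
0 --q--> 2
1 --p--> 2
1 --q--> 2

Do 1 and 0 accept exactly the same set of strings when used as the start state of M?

Yes

States {3} cannot be reached from the start state, so discard them.
Start with accepting vs non-accepting: {2} | {0,1}.
The partition is now stable with 2 blocks: {2} | {0,1}.
1 and 0 lie in the same block of the stable partition, so they are equivalent — no string distinguishes them.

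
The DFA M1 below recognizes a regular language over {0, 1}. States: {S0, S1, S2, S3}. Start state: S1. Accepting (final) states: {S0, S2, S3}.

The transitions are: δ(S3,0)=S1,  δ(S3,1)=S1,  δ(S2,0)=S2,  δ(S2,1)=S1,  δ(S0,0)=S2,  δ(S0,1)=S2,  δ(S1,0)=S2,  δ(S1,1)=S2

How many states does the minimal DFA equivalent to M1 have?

2

States {S0,S3} cannot be reached from the start state, so discard them.
Start with accepting vs non-accepting: {S2} | {S1}.
The partition is now stable with 2 blocks: {S2} | {S1}.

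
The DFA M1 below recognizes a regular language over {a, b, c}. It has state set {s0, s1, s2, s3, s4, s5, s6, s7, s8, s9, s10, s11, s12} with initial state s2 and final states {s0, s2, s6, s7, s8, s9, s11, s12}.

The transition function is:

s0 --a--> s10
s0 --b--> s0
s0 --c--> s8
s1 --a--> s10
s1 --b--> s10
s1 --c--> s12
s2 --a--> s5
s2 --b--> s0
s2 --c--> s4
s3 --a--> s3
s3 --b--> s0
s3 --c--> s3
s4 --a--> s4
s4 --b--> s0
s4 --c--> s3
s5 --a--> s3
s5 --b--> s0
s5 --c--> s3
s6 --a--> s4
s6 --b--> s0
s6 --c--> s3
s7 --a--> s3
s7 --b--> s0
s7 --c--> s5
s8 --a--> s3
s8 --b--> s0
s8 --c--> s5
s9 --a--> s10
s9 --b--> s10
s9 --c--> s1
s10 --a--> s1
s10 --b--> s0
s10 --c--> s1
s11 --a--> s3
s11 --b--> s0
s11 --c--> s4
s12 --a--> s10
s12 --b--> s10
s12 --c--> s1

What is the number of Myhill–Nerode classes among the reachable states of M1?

6

Reachable states from the start: {s0,s1,s2,s3,s4,s5,s8,s10,s12}. Unreachable: {s6,s7,s9,s11} — drop them.
P0 = {s0,s2,s8,s12} | {s1,s3,s4,s5,s10}.
Split {s0,s2,s8,s12} by δ(·,b) → {s0,s2,s8} and {s12}.
Split {s0,s2,s8} by δ(·,c) → {s2,s8} and {s0}.
On input b, block {s1,s3,s4,s5,s10} splits into {s3,s4,s5,s10} and {s1}.
Refine {s3,s4,s5,s10} on symbol a: members go to different blocks, giving {s3,s4,s5} and {s10}.
Stable partition: {s2,s8} | {s3,s4,s5} | {s12} | {s0} | {s1} | {s10} — 6 equivalence classes.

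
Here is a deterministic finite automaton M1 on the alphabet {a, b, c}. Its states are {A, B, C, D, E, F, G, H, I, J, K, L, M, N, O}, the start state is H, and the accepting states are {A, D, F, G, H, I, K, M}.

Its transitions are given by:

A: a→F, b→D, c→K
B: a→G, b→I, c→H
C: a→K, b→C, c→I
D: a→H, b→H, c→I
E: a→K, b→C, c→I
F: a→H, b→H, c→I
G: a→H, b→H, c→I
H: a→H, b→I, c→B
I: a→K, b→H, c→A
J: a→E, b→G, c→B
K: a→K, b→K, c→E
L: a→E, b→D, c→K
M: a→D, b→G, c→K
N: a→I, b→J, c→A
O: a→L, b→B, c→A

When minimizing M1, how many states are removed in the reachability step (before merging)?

5

Starting at H and following transitions, the reachable set is {A, B, C, D, E, F, G, H, I, K}. That leaves J, L, M, N, O unreachable — 5 in total.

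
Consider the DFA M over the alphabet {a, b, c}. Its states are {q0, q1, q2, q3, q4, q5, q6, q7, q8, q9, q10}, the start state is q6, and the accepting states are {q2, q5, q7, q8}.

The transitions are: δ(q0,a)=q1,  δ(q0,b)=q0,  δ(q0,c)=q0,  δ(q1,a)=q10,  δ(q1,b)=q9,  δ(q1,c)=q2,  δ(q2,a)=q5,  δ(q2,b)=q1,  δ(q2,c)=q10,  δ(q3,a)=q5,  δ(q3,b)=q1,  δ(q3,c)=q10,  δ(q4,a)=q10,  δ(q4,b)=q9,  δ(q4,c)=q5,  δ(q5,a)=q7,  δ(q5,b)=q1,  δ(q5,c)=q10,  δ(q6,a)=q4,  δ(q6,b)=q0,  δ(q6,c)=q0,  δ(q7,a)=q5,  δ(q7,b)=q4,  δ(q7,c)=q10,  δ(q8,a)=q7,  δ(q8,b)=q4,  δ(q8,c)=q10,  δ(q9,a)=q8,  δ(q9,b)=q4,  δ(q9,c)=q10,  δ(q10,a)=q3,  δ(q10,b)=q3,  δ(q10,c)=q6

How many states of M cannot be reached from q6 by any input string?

0

A breadth-first search from the start state visits every state.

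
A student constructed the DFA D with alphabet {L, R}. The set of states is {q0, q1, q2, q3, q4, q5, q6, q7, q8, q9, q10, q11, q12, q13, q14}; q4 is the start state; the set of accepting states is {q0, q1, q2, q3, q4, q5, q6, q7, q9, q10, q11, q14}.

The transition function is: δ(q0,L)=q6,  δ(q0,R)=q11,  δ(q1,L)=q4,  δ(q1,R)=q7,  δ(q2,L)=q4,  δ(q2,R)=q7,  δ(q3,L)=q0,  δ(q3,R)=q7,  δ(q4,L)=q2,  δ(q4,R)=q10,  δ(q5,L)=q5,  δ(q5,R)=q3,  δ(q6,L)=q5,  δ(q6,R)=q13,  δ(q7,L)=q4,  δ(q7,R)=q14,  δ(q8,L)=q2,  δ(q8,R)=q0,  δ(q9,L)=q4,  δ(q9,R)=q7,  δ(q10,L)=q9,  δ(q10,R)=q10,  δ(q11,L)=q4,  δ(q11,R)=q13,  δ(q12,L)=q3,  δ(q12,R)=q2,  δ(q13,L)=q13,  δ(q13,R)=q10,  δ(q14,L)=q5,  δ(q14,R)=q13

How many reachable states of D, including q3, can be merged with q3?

1

First remove the unreachable states {q1,q8,q12}; 12 states remain.
P0 = {q0,q2,q3,q4,q5,q6,q7,q9,q10,q11,q14} | {q13}.
Refine {q0,q2,q3,q4,q5,q6,q7,q9,q10,q11,q14} on symbol R: members go to different blocks, giving {q0,q2,q3,q4,q5,q7,q9,q10} and {q6,q11,q14}.
On input L, block {q0,q2,q3,q4,q5,q7,q9,q10} splits into {q2,q3,q4,q5,q7,q9,q10} and {q0}.
Split {q2,q3,q4,q5,q7,q9,q10} by δ(·,L) → {q2,q4,q5,q7,q9,q10} and {q3}.
On input R, block {q2,q4,q5,q7,q9,q10} splits into {q2,q4,q9,q10} and {q5} and {q7}.
On input R, block {q2,q4,q9,q10} splits into {q2,q9} and {q4,q10}.
Split {q6,q11,q14} by δ(·,L) → {q6,q14} and {q11}.
No further refinement is possible. Final partition (9 blocks): {q2,q9} | {q13} | {q6,q14} | {q0} | {q3} | {q5} | {q7} | {q4,q10} | {q11}.
State q3 belongs to the block {q3}, which has 1 states.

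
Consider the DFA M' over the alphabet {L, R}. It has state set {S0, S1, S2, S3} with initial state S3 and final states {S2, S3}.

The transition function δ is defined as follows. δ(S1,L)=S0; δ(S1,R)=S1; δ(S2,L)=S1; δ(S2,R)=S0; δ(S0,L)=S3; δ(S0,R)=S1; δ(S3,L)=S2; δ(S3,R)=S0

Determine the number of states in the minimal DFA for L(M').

P0 = {S2,S3} | {S0,S1}.
Refine {S2,S3} on symbol L: members go to different blocks, giving {S2} and {S3}.
Split {S0,S1} by δ(·,L) → {S0} and {S1}.
Stable partition: {S2} | {S0} | {S3} | {S1} — 4 equivalence classes.

4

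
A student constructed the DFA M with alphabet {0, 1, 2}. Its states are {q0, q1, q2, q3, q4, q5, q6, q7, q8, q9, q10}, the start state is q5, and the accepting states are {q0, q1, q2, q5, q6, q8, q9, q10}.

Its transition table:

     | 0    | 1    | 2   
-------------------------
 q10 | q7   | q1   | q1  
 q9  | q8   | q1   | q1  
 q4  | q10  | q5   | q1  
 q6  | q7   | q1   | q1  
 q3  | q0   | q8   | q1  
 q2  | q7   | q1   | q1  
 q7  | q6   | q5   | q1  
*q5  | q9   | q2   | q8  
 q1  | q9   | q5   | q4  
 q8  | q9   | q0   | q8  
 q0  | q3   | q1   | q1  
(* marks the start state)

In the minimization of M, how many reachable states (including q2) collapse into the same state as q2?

All states are reachable from the start state.
Initial partition by acceptance: {q0,q1,q2,q5,q6,q8,q9,q10} | {q3,q4,q7}.
On input 0, block {q0,q1,q2,q5,q6,q8,q9,q10} splits into {q0,q2,q6,q10} and {q1,q5,q8,q9}.
On input 1, block {q1,q5,q8,q9} splits into {q1,q9} and {q5,q8}.
On input 0, block {q1,q9} splits into {q1} and {q9}.
The partition is now stable with 5 blocks: {q0,q2,q6,q10} | {q3,q4,q7} | {q1} | {q5,q8} | {q9}.
The equivalence class containing q2 is {q0,q2,q6,q10}, of size 4.

4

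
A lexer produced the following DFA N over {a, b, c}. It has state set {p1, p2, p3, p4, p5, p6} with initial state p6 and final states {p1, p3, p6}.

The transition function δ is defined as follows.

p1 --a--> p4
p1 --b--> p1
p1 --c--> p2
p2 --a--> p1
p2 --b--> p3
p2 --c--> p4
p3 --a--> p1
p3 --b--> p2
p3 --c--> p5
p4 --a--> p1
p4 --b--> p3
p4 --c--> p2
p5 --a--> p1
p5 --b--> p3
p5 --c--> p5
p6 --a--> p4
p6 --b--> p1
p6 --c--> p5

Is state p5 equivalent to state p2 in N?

Yes

Initial partition by acceptance: {p1,p3,p6} | {p2,p4,p5}.
Refine {p1,p3,p6} on symbol a: members go to different blocks, giving {p1,p6} and {p3}.
No further refinement is possible. Final partition (3 blocks): {p1,p6} | {p2,p4,p5} | {p3}.
p5 and p2 lie in the same block of the stable partition, so they are equivalent — no string distinguishes them.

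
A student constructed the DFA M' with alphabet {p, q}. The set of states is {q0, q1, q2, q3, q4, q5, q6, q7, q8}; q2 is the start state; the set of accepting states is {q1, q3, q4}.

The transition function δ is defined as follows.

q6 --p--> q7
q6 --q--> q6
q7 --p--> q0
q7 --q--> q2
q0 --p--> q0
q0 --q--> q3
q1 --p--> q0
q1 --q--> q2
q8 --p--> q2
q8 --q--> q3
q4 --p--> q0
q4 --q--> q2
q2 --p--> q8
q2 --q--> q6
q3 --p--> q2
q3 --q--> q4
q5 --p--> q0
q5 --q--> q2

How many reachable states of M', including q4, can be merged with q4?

1

Reachable states from the start: {q0,q2,q3,q4,q6,q7,q8}. Unreachable: {q1,q5} — drop them.
Initial partition by acceptance: {q3,q4} | {q0,q2,q6,q7,q8}.
Split {q3,q4} by δ(·,q) → {q3} and {q4}.
Refine {q0,q2,q6,q7,q8} on symbol q: members go to different blocks, giving {q2,q6,q7} and {q0,q8}.
Split {q2,q6,q7} by δ(·,p) → {q2,q7} and {q6}.
Split {q2,q7} by δ(·,q) → {q2} and {q7}.
Refine {q0,q8} on symbol p: members go to different blocks, giving {q0} and {q8}.
No further refinement is possible. Final partition (7 blocks): {q3} | {q2} | {q4} | {q0} | {q6} | {q7} | {q8}.
State q4 belongs to the block {q4}, which has 1 states.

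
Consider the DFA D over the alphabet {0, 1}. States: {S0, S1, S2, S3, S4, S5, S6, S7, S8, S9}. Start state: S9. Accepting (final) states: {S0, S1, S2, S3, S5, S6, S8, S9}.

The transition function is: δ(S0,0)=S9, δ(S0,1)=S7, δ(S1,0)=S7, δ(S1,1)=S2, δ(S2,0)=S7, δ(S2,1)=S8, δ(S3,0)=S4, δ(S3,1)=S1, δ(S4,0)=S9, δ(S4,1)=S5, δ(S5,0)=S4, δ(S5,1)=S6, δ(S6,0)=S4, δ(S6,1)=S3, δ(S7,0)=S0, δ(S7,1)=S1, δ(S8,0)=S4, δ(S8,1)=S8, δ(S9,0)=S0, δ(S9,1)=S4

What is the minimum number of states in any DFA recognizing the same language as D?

3

All states are reachable from the start state.
Start with accepting vs non-accepting: {S0,S1,S2,S3,S5,S6,S8,S9} | {S4,S7}.
Refine {S0,S1,S2,S3,S5,S6,S8,S9} on symbol 0: members go to different blocks, giving {S1,S2,S3,S5,S6,S8} and {S0,S9}.
Stable partition: {S1,S2,S3,S5,S6,S8} | {S4,S7} | {S0,S9} — 3 equivalence classes.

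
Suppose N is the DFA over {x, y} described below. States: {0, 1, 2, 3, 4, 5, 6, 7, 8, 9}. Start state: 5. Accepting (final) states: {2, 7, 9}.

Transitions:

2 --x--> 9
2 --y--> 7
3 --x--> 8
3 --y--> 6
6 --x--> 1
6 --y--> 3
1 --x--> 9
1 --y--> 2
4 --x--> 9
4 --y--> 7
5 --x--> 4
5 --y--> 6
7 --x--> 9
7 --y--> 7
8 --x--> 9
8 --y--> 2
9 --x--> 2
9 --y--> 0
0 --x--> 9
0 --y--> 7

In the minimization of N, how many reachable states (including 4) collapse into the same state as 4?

4

P0 = {2,7,9} | {0,1,3,4,5,6,8}.
Refine {2,7,9} on symbol y: members go to different blocks, giving {2,7} and {9}.
Split {0,1,3,4,5,6,8} by δ(·,x) → {0,1,4,8} and {3,5,6}.
Stable partition: {2,7} | {0,1,4,8} | {9} | {3,5,6} — 4 equivalence classes.
The equivalence class containing 4 is {0,1,4,8}, of size 4.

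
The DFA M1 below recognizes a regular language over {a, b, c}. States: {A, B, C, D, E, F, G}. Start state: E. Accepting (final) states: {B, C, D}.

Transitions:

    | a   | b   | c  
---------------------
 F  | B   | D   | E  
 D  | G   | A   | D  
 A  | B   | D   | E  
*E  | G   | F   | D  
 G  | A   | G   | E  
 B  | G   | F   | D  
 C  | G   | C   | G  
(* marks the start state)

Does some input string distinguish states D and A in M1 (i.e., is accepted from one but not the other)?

First remove the unreachable states {C}; 6 states remain.
Initial partition by acceptance: {B,D} | {A,E,F,G}.
Refine {A,E,F,G} on symbol a: members go to different blocks, giving {A,F} and {E,G}.
Refine {E,G} on symbol a: members go to different blocks, giving {E} and {G}.
No further refinement is possible. Final partition (4 blocks): {B,D} | {A,F} | {E} | {G}.
D and A end up in different blocks, so they are distinguishable. For instance, the string 'ε' is accepted from only D.

Yes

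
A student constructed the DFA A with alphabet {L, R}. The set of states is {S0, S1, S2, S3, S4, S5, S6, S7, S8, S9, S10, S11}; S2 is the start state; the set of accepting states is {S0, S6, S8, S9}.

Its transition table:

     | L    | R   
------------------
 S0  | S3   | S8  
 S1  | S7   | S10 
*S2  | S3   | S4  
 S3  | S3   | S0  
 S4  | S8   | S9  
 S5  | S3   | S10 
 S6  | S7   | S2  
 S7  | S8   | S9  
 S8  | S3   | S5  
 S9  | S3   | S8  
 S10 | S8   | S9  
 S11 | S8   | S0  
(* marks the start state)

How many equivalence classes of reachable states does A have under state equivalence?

Reachable states from the start: {S0,S2,S3,S4,S5,S8,S9,S10}. Unreachable: {S1,S6,S7,S11} — drop them.
P0 = {S0,S8,S9} | {S2,S3,S4,S5,S10}.
On input R, block {S0,S8,S9} splits into {S0,S9} and {S8}.
Split {S2,S3,S4,S5,S10} by δ(·,L) → {S2,S3,S5} and {S4,S10}.
On input R, block {S2,S3,S5} splits into {S2,S5} and {S3}.
No further refinement is possible. Final partition (5 blocks): {S0,S9} | {S2,S5} | {S8} | {S4,S10} | {S3}.

5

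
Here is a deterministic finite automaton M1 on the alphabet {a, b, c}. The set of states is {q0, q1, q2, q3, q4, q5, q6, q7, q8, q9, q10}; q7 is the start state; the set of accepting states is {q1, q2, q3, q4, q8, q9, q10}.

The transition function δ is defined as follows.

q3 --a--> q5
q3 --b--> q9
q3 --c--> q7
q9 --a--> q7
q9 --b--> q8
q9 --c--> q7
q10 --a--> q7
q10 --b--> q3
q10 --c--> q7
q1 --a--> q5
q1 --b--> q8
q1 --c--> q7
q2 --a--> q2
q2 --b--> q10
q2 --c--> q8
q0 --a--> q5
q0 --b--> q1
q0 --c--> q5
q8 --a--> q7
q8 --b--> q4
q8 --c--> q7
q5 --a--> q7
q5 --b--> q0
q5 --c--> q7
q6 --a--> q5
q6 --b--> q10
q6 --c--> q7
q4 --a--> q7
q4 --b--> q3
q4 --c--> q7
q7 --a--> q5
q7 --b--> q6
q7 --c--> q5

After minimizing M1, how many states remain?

Reachable states from the start: {q0,q1,q3,q4,q5,q6,q7,q8,q9,q10}. Unreachable: {q2} — drop them.
P0 = {q1,q3,q4,q8,q9,q10} | {q0,q5,q6,q7}.
Refine {q0,q5,q6,q7} on symbol b: members go to different blocks, giving {q0,q6} and {q5,q7}.
Stable partition: {q1,q3,q4,q8,q9,q10} | {q0,q6} | {q5,q7} — 3 equivalence classes.

3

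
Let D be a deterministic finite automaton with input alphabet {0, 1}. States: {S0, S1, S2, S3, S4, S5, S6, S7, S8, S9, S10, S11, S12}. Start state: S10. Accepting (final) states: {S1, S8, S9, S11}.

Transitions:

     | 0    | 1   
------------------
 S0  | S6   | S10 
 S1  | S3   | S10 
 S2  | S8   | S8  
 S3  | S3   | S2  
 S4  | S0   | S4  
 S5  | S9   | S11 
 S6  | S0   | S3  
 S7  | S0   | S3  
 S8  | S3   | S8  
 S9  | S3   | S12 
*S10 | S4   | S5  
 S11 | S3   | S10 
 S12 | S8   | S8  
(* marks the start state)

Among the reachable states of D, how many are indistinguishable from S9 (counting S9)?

1

States {S1,S7} cannot be reached from the start state, so discard them.
Start with accepting vs non-accepting: {S8,S9,S11} | {S0,S2,S3,S4,S5,S6,S10,S12}.
Refine {S8,S9,S11} on symbol 1: members go to different blocks, giving {S9,S11} and {S8}.
Refine {S0,S2,S3,S4,S5,S6,S10,S12} on symbol 0: members go to different blocks, giving {S0,S3,S4,S6,S10} and {S2,S12} and {S5}.
Split {S9,S11} by δ(·,1) → {S9} and {S11}.
Refine {S0,S3,S4,S6,S10} on symbol 1: members go to different blocks, giving {S0,S4,S6} and {S3} and {S10}.
On input 1, block {S0,S4,S6} splits into {S0} and {S4} and {S6}.
Stable partition: {S9} | {S0} | {S8} | {S2,S12} | {S5} | {S11} | {S3} | {S10} | {S4} | {S6} — 10 equivalence classes.
State S9 belongs to the block {S9}, which has 1 states.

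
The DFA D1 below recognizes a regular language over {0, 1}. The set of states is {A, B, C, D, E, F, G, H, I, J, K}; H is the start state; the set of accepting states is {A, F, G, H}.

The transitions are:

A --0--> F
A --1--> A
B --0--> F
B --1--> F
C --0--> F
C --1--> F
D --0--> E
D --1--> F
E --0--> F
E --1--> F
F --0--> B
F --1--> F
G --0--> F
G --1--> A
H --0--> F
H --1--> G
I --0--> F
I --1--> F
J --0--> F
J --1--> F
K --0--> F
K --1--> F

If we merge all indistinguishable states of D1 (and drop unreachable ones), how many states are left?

3

First remove the unreachable states {C,D,E,I,J,K}; 5 states remain.
Start with accepting vs non-accepting: {A,F,G,H} | {B}.
On input 0, block {A,F,G,H} splits into {A,G,H} and {F}.
No further refinement is possible. Final partition (3 blocks): {A,G,H} | {B} | {F}.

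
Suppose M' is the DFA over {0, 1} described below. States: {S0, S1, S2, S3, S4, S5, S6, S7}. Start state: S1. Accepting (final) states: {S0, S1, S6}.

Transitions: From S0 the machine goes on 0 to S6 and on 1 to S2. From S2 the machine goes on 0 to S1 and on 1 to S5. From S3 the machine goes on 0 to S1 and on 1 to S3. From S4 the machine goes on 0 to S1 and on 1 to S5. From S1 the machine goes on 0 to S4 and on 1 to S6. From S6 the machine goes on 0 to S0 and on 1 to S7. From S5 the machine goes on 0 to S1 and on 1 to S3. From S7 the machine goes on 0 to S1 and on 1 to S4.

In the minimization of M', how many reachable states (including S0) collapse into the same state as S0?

All states are reachable from the start state.
Initial partition by acceptance: {S0,S1,S6} | {S2,S3,S4,S5,S7}.
On input 0, block {S0,S1,S6} splits into {S0,S6} and {S1}.
The partition is now stable with 3 blocks: {S0,S6} | {S2,S3,S4,S5,S7} | {S1}.
State S0 belongs to the block {S0,S6}, which has 2 states.

2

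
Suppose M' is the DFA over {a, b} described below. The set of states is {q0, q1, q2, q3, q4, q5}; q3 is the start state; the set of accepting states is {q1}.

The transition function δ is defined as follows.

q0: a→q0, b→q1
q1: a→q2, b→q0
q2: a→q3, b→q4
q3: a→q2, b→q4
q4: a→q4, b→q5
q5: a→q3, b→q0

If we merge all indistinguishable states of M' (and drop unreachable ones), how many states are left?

All states are reachable from the start state.
P0 = {q1} | {q0,q2,q3,q4,q5}.
On input b, block {q0,q2,q3,q4,q5} splits into {q2,q3,q4,q5} and {q0}.
On input b, block {q2,q3,q4,q5} splits into {q2,q3,q4} and {q5}.
Split {q2,q3,q4} by δ(·,b) → {q2,q3} and {q4}.
No further refinement is possible. Final partition (5 blocks): {q1} | {q2,q3} | {q0} | {q5} | {q4}.

5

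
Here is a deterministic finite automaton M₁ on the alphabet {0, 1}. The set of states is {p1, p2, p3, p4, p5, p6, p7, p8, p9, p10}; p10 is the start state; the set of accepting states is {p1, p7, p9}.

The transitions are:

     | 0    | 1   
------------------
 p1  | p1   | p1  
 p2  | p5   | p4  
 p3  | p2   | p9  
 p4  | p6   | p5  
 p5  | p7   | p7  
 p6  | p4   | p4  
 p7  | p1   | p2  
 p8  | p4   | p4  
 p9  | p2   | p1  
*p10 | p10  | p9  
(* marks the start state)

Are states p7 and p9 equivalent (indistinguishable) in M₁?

First remove the unreachable states {p3,p8}; 8 states remain.
P0 = {p1,p7,p9} | {p2,p4,p5,p6,p10}.
On input 0, block {p1,p7,p9} splits into {p1,p7} and {p9}.
Split {p1,p7} by δ(·,1) → {p1} and {p7}.
Refine {p2,p4,p5,p6,p10} on symbol 0: members go to different blocks, giving {p2,p4,p6,p10} and {p5}.
Refine {p2,p4,p6,p10} on symbol 0: members go to different blocks, giving {p4,p6,p10} and {p2}.
Refine {p4,p6,p10} on symbol 1: members go to different blocks, giving {p4} and {p6} and {p10}.
The partition is now stable with 8 blocks: {p1} | {p4} | {p9} | {p7} | {p5} | {p2} | {p6} | {p10}.
p7 and p9 end up in different blocks, so they are distinguishable. For instance, the string '0' is accepted from only p7.

No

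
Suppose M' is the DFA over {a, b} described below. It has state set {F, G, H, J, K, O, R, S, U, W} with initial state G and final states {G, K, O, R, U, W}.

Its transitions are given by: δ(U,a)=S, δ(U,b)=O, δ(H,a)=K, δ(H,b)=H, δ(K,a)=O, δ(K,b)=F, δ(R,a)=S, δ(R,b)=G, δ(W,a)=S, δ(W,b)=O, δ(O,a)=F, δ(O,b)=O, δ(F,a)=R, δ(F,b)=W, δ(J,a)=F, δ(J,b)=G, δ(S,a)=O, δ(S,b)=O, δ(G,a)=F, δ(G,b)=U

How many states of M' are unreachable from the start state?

3

BFS from G reaches {F, G, O, R, S, U, W}; the 3 state(s) H, J, K are never visited.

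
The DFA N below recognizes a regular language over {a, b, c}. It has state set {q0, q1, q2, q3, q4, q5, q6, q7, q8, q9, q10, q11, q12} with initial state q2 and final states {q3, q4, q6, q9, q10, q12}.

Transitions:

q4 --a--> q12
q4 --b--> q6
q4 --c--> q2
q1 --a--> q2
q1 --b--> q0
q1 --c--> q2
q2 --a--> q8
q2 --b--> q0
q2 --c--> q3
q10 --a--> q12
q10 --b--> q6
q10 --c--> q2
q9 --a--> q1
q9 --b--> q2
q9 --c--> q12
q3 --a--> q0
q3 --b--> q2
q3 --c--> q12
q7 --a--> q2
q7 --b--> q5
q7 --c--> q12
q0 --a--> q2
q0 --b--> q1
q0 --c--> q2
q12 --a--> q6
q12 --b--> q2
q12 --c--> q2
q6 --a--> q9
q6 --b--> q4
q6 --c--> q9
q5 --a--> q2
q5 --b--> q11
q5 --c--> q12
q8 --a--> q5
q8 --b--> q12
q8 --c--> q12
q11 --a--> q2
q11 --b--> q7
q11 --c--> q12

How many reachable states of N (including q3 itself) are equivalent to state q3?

2

First remove the unreachable states {q10}; 12 states remain.
Initial partition by acceptance: {q3,q4,q6,q9,q12} | {q0,q1,q2,q5,q7,q8,q11}.
On input a, block {q3,q4,q6,q9,q12} splits into {q4,q6,q12} and {q3,q9}.
On input a, block {q4,q6,q12} splits into {q4,q12} and {q6}.
Split {q4,q12} by δ(·,a) → {q4} and {q12}.
Split {q0,q1,q2,q5,q7,q8,q11} by δ(·,b) → {q0,q1,q2,q5,q7,q11} and {q8}.
Refine {q0,q1,q2,q5,q7,q11} on symbol a: members go to different blocks, giving {q0,q1,q5,q7,q11} and {q2}.
Split {q0,q1,q5,q7,q11} by δ(·,c) → {q5,q7,q11} and {q0,q1}.
Stable partition: {q4} | {q5,q7,q11} | {q3,q9} | {q6} | {q12} | {q8} | {q2} | {q0,q1} — 8 equivalence classes.
The equivalence class containing q3 is {q3,q9}, of size 2.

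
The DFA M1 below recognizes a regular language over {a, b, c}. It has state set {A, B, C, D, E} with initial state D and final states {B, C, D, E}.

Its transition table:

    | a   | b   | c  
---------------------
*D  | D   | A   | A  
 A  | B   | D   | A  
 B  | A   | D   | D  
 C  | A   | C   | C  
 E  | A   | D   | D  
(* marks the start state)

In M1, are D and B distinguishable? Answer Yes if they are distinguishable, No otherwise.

Yes

Reachable states from the start: {A,B,D}. Unreachable: {C,E} — drop them.
P0 = {B,D} | {A}.
Refine {B,D} on symbol a: members go to different blocks, giving {B} and {D}.
No further refinement is possible. Final partition (3 blocks): {B} | {A} | {D}.
D and B end up in different blocks, so they are distinguishable. For instance, the string 'a' is accepted from only D.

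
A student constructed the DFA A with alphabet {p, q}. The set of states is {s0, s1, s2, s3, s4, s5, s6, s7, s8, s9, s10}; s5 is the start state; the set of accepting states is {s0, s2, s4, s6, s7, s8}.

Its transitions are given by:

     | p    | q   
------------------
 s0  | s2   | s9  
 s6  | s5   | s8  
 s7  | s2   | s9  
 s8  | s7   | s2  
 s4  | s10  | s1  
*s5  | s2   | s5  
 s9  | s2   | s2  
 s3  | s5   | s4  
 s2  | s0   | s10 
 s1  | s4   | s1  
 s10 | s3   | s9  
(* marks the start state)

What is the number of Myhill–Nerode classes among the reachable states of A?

8

Reachable states from the start: {s0,s1,s2,s3,s4,s5,s9,s10}. Unreachable: {s6,s7,s8} — drop them.
P0 = {s0,s2,s4} | {s1,s3,s5,s9,s10}.
Refine {s0,s2,s4} on symbol p: members go to different blocks, giving {s0,s2} and {s4}.
Split {s1,s3,s5,s9,s10} by δ(·,p) → {s3,s10} and {s5,s9} and {s1}.
Split {s0,s2} by δ(·,q) → {s0} and {s2}.
On input p, block {s3,s10} splits into {s3} and {s10}.
Split {s5,s9} by δ(·,q) → {s5} and {s9}.
Stable partition: {s0} | {s3} | {s4} | {s5} | {s1} | {s2} | {s10} | {s9} — 8 equivalence classes.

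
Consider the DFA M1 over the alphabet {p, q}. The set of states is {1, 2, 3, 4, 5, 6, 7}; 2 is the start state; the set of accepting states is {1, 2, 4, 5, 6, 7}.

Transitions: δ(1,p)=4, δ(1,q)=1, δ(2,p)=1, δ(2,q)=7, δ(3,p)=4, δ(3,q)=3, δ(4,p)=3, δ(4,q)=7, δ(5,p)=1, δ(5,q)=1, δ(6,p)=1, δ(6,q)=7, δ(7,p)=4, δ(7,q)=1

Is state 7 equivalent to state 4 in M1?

First remove the unreachable states {5,6}; 5 states remain.
Initial partition by acceptance: {1,2,4,7} | {3}.
On input p, block {1,2,4,7} splits into {1,2,7} and {4}.
On input p, block {1,2,7} splits into {1,7} and {2}.
No further refinement is possible. Final partition (4 blocks): {1,7} | {3} | {4} | {2}.
7 and 4 end up in different blocks, so they are distinguishable. For instance, the string 'p' is accepted from only 7.

No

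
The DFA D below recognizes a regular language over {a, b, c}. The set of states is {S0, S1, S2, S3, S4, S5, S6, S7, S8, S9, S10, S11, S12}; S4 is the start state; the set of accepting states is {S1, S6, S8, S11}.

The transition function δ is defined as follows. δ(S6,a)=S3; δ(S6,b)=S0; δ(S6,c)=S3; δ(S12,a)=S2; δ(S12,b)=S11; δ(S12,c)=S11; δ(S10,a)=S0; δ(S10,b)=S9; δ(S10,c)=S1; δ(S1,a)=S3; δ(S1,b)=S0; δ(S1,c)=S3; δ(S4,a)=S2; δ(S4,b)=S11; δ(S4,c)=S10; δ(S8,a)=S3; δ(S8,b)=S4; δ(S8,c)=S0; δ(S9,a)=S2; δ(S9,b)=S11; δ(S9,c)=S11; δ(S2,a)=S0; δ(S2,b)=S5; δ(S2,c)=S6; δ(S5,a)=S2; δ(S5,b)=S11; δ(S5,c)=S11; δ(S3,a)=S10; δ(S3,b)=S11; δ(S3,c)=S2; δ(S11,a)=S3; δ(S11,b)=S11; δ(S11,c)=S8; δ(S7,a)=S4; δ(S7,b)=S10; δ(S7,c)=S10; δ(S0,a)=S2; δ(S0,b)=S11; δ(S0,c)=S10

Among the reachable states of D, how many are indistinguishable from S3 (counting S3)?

3

States {S7,S12} cannot be reached from the start state, so discard them.
P0 = {S1,S6,S8,S11} | {S0,S2,S3,S4,S5,S9,S10}.
Refine {S1,S6,S8,S11} on symbol b: members go to different blocks, giving {S1,S6,S8} and {S11}.
Split {S0,S2,S3,S4,S5,S9,S10} by δ(·,b) → {S0,S3,S4,S5,S9} and {S2,S10}.
Split {S0,S3,S4,S5,S9} by δ(·,c) → {S0,S3,S4} and {S5,S9}.
No further refinement is possible. Final partition (5 blocks): {S1,S6,S8} | {S0,S3,S4} | {S11} | {S2,S10} | {S5,S9}.
State S3 belongs to the block {S0,S3,S4}, which has 3 states.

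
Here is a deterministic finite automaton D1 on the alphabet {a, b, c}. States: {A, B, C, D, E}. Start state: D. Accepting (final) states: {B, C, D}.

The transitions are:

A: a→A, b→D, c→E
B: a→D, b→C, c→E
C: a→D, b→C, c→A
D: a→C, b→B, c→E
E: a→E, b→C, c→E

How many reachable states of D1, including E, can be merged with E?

2

All states are reachable from the start state.
P0 = {B,C,D} | {A,E}.
The partition is now stable with 2 blocks: {B,C,D} | {A,E}.
The equivalence class containing E is {A,E}, of size 2.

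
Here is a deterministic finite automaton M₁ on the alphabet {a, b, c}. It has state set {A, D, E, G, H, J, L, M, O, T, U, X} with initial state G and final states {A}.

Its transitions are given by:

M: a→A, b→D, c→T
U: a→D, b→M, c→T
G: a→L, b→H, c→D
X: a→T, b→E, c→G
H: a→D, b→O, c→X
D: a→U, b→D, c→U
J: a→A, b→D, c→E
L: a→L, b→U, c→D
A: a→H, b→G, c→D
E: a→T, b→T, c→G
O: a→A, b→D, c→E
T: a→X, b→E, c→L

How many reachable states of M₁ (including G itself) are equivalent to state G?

First remove the unreachable states {J}; 11 states remain.
Start with accepting vs non-accepting: {A} | {D,E,G,H,L,M,O,T,U,X}.
Refine {D,E,G,H,L,M,O,T,U,X} on symbol a: members go to different blocks, giving {D,E,G,H,L,T,U,X} and {M,O}.
Split {D,E,G,H,L,T,U,X} by δ(·,b) → {D,E,G,L,T,X} and {H,U}.
Split {D,E,G,L,T,X} by δ(·,a) → {E,G,L,T,X} and {D}.
Refine {E,G,L,T,X} on symbol b: members go to different blocks, giving {E,T,X} and {G,L}.
The partition is now stable with 6 blocks: {A} | {E,T,X} | {M,O} | {H,U} | {D} | {G,L}.
State G belongs to the block {G,L}, which has 2 states.

2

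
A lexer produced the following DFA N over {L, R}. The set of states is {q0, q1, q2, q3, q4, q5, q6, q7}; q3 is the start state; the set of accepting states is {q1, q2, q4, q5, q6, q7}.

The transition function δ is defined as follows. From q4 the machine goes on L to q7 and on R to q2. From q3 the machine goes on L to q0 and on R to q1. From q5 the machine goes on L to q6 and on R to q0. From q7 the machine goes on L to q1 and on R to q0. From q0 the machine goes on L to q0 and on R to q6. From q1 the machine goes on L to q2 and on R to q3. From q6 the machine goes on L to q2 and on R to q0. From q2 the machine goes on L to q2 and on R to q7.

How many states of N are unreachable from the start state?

2

BFS from q3 reaches {q0, q1, q2, q3, q6, q7}; the 2 state(s) q4, q5 are never visited.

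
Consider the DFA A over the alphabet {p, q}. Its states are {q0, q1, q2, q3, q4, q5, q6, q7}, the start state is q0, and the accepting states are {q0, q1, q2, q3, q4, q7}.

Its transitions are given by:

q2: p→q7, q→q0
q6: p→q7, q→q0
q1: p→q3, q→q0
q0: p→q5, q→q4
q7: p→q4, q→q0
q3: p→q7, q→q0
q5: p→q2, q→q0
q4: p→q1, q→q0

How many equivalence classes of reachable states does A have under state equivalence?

Reachable states from the start: {q0,q1,q2,q3,q4,q5,q7}. Unreachable: {q6} — drop them.
Initial partition by acceptance: {q0,q1,q2,q3,q4,q7} | {q5}.
Refine {q0,q1,q2,q3,q4,q7} on symbol p: members go to different blocks, giving {q1,q2,q3,q4,q7} and {q0}.
No further refinement is possible. Final partition (3 blocks): {q1,q2,q3,q4,q7} | {q5} | {q0}.

3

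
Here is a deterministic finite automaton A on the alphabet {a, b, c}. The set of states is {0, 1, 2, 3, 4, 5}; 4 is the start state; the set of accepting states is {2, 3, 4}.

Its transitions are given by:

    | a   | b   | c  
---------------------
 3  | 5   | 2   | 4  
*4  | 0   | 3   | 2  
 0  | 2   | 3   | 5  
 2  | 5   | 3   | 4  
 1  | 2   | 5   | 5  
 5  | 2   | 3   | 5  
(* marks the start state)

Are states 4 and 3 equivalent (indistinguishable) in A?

Yes

Reachable states from the start: {0,2,3,4,5}. Unreachable: {1} — drop them.
Initial partition by acceptance: {2,3,4} | {0,5}.
The partition is now stable with 2 blocks: {2,3,4} | {0,5}.
4 and 3 lie in the same block of the stable partition, so they are equivalent — no string distinguishes them.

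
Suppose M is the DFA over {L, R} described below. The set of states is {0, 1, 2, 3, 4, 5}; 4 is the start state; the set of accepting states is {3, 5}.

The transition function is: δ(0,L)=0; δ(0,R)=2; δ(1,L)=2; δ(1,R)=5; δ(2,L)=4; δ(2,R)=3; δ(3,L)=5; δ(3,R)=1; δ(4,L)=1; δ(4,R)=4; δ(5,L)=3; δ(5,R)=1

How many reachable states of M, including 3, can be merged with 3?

2

States {0} cannot be reached from the start state, so discard them.
Initial partition by acceptance: {3,5} | {1,2,4}.
Refine {1,2,4} on symbol R: members go to different blocks, giving {1,2} and {4}.
On input L, block {1,2} splits into {1} and {2}.
No further refinement is possible. Final partition (4 blocks): {3,5} | {1} | {4} | {2}.
The equivalence class containing 3 is {3,5}, of size 2.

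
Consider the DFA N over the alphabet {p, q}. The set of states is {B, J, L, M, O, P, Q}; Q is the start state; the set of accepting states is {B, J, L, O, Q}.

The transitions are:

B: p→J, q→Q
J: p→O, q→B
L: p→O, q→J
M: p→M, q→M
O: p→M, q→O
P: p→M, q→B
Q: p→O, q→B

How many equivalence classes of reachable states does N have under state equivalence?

States {L,P} cannot be reached from the start state, so discard them.
P0 = {B,J,O,Q} | {M}.
On input p, block {B,J,O,Q} splits into {B,J,Q} and {O}.
Refine {B,J,Q} on symbol p: members go to different blocks, giving {J,Q} and {B}.
Stable partition: {J,Q} | {M} | {O} | {B} — 4 equivalence classes.

4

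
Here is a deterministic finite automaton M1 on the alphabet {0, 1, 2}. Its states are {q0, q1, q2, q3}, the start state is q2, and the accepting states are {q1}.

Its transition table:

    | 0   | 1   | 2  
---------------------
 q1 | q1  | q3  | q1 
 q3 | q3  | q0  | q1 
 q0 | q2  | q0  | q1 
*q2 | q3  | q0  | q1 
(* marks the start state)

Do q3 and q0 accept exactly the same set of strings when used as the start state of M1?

Yes

Initial partition by acceptance: {q1} | {q0,q2,q3}.
Stable partition: {q1} | {q0,q2,q3} — 2 equivalence classes.
q3 and q0 lie in the same block of the stable partition, so they are equivalent — no string distinguishes them.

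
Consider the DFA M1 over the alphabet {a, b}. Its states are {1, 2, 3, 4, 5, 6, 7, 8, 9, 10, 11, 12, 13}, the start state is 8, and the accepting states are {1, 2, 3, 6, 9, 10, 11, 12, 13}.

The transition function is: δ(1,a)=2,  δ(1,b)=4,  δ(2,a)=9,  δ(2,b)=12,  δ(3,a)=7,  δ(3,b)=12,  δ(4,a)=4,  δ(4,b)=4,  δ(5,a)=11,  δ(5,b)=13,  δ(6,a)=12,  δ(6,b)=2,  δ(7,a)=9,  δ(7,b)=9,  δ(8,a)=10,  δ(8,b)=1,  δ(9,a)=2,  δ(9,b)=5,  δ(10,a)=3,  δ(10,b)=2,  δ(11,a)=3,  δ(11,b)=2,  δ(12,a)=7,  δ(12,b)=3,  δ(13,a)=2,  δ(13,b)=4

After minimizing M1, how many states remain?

8

Reachable states from the start: {1,2,3,4,5,7,8,9,10,11,12,13}. Unreachable: {6} — drop them.
Start with accepting vs non-accepting: {1,2,3,9,10,11,12,13} | {4,5,7,8}.
Refine {1,2,3,9,10,11,12,13} on symbol a: members go to different blocks, giving {1,2,9,10,11,13} and {3,12}.
Split {1,2,9,10,11,13} by δ(·,a) → {1,2,9,13} and {10,11}.
Split {1,2,9,13} by δ(·,b) → {1,9,13} and {2}.
Refine {4,5,7,8} on symbol a: members go to different blocks, giving {5,8} and {4} and {7}.
On input b, block {1,9,13} splits into {1,13} and {9}.
Stable partition: {1,13} | {5,8} | {3,12} | {10,11} | {2} | {4} | {7} | {9} — 8 equivalence classes.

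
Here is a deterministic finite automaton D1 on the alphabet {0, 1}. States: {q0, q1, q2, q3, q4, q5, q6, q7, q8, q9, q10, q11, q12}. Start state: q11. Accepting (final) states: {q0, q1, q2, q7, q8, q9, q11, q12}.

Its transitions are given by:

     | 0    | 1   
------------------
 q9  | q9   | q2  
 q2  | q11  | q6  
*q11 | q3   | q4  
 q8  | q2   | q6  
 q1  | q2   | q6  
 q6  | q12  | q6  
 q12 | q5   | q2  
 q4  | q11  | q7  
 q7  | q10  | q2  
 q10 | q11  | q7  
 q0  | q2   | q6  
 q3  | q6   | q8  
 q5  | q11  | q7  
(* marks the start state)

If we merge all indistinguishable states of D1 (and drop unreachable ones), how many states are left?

States {q0,q1,q9} cannot be reached from the start state, so discard them.
Start with accepting vs non-accepting: {q2,q7,q8,q11,q12} | {q3,q4,q5,q6,q10}.
Split {q2,q7,q8,q11,q12} by δ(·,0) → {q7,q11,q12} and {q2,q8}.
Split {q7,q11,q12} by δ(·,1) → {q7,q12} and {q11}.
Refine {q3,q4,q5,q6,q10} on symbol 0: members go to different blocks, giving {q4,q5,q10} and {q3} and {q6}.
Split {q2,q8} by δ(·,0) → {q2} and {q8}.
The partition is now stable with 7 blocks: {q7,q12} | {q4,q5,q10} | {q2} | {q11} | {q3} | {q6} | {q8}.

7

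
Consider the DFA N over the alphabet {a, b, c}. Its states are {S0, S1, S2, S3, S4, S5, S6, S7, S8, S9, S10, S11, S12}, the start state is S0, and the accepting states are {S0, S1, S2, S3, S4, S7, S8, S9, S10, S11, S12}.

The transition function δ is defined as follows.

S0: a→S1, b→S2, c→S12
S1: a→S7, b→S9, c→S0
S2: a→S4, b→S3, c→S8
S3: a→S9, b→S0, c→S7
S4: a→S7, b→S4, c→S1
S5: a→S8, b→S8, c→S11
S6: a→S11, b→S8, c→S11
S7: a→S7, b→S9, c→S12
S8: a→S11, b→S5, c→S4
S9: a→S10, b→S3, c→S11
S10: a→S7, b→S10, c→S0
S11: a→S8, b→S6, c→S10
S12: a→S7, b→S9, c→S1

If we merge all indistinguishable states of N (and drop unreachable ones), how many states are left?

6

Every state is reachable, so we keep all 13.
P0 = {S0,S1,S2,S3,S4,S7,S8,S9,S10,S11,S12} | {S5,S6}.
On input b, block {S0,S1,S2,S3,S4,S7,S8,S9,S10,S11,S12} splits into {S0,S1,S2,S3,S4,S7,S9,S10,S12} and {S8,S11}.
Refine {S0,S1,S2,S3,S4,S7,S9,S10,S12} on symbol c: members go to different blocks, giving {S0,S1,S3,S4,S7,S10,S12} and {S2,S9}.
On input a, block {S0,S1,S3,S4,S7,S10,S12} splits into {S0,S1,S4,S7,S10,S12} and {S3}.
On input b, block {S0,S1,S4,S7,S10,S12} splits into {S0,S1,S7,S12} and {S4,S10}.
Stable partition: {S0,S1,S7,S12} | {S5,S6} | {S8,S11} | {S2,S9} | {S3} | {S4,S10} — 6 equivalence classes.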